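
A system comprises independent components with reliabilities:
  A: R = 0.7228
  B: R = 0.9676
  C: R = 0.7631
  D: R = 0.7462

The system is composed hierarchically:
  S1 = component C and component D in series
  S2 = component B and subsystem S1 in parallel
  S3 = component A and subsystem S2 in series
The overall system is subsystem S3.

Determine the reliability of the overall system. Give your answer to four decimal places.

Series (C and D): 0.763100 × 0.746200 = 0.569425
Parallel (B and [0.569425]): 1 − (1 − 0.967600)(1 − 0.569425) = 0.986049
Series (A and [0.986049]): 0.722800 × 0.986049 = 0.7127

0.7127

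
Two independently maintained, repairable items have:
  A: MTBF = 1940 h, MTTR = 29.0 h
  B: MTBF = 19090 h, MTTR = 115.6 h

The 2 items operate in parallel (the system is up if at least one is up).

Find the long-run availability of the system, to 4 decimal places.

0.9999

A(A) = MTBF/(MTBF+MTTR) = 1940/(1940+29.0) = 0.985272
A(B) = MTBF/(MTBF+MTTR) = 19090/(19090+115.6) = 0.993981
Parallel availability: 1 − (1 − 0.985272)(1 − 0.993981) = 0.9999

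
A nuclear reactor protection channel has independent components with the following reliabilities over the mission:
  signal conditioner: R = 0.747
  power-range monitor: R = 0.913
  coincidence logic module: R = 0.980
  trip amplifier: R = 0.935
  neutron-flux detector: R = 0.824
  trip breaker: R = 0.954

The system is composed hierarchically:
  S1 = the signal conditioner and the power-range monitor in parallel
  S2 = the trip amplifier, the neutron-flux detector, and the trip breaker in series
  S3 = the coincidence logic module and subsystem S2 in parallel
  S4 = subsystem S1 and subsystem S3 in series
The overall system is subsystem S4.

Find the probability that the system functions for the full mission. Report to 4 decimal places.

Parallel (signal conditioner and power-range monitor): 1 − (1 − 0.747000)(1 − 0.913000) = 0.977989
Series (trip amplifier, neutron-flux detector, and trip breaker): 0.935000 × 0.824000 × 0.954000 = 0.735000
Parallel (coincidence logic module and [0.735000]): 1 − (1 − 0.980000)(1 − 0.735000) = 0.994700
Series ([0.977989] and [0.994700]): 0.977989 × 0.994700 = 0.9728

0.9728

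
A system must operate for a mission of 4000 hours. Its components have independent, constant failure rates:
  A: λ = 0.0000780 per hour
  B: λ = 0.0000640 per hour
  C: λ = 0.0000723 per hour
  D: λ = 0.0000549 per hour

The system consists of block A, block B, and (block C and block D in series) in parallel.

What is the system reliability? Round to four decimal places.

0.9759

R(A) = exp(−0.0000780 × 4000) = 0.731982
R(B) = exp(−0.0000640 × 4000) = 0.774142
R(C) = exp(−0.0000723 × 4000) = 0.748862
R(D) = exp(−0.0000549 × 4000) = 0.802840
Series (C and D): 0.748862 × 0.802840 = 0.601216
Parallel (A, B, and [0.601216]): 1 − (1 − 0.731982)(1 − 0.774142)(1 − 0.601216) = 0.9759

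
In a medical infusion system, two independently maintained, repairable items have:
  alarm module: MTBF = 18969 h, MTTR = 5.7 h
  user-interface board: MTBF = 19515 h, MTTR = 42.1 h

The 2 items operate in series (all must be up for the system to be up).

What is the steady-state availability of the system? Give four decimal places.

A(alarm module) = MTBF/(MTBF+MTTR) = 18969/(18969+5.7) = 0.999700
A(user-interface board) = MTBF/(MTBF+MTTR) = 19515/(19515+42.1) = 0.997847
Series availability: 0.999700 × 0.997847 = 0.9975

0.9975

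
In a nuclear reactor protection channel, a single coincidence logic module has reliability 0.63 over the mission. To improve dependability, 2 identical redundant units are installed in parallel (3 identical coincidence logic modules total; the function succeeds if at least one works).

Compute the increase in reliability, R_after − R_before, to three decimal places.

0.319

R_before = 0.63
R_after = 1 − (1 − 0.63)^3 = 0.949
ΔR = 0.949 − 0.63 = 0.319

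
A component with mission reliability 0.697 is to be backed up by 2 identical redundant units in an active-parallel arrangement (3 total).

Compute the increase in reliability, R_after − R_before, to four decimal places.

R_before = 0.697
R_after = 1 − (1 − 0.697)^3 = 0.9722
ΔR = 0.9722 − 0.697 = 0.2752

0.2752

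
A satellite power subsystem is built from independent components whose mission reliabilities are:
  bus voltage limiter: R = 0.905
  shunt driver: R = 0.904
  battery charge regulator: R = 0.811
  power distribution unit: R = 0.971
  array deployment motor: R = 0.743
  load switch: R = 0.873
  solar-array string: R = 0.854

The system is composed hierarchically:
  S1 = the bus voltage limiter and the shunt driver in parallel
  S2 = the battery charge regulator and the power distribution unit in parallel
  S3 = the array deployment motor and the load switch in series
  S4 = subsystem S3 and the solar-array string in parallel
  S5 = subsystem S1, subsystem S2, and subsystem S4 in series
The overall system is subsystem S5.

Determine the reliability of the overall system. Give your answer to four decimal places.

0.9349

Parallel (bus voltage limiter and shunt driver): 1 − (1 − 0.905000)(1 − 0.904000) = 0.990880
Parallel (battery charge regulator and power distribution unit): 1 − (1 − 0.811000)(1 − 0.971000) = 0.994519
Series (array deployment motor and load switch): 0.743000 × 0.873000 = 0.648639
Parallel ([0.648639] and solar-array string): 1 − (1 − 0.648639)(1 − 0.854000) = 0.948701
Series ([0.990880], [0.994519], and [0.948701]): 0.990880 × 0.994519 × 0.948701 = 0.9349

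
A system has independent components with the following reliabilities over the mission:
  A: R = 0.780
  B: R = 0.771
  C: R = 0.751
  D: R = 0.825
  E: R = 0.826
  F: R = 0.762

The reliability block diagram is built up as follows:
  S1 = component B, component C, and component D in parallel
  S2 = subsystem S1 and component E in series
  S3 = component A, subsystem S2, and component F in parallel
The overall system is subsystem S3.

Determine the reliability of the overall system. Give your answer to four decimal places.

Parallel (B, C, and D): 1 − (1 − 0.771000)(1 − 0.751000)(1 − 0.825000) = 0.990021
Series ([0.990021] and E): 0.990021 × 0.826000 = 0.817757
Parallel (A, [0.817757], and F): 1 − (1 − 0.780000)(1 − 0.817757)(1 − 0.762000) = 0.9905

0.9905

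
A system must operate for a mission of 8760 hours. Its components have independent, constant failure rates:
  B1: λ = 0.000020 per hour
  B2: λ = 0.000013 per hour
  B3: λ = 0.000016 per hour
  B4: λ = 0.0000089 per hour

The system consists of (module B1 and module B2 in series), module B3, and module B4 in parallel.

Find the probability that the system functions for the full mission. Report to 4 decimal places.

0.9975

R(B1) = exp(−0.000020 × 8760) = 0.839289
R(B2) = exp(−0.000013 × 8760) = 0.892365
R(B3) = exp(−0.000016 × 8760) = 0.869219
R(B4) = exp(−0.0000089 × 8760) = 0.924998
Series (B1 and B2): 0.839289 × 0.892365 = 0.748952
Parallel ([0.748952], B3, and B4): 1 − (1 − 0.748952)(1 − 0.869219)(1 − 0.924998) = 0.9975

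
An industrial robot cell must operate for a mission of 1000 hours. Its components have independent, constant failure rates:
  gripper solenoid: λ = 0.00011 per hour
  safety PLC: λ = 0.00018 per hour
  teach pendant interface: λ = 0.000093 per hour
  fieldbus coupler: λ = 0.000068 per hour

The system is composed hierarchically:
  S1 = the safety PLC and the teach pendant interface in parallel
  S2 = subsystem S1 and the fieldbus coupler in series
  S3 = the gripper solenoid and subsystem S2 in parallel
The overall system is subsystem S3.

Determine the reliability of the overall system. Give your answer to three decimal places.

R(gripper solenoid) = exp(−0.00011 × 1000) = 0.89583
R(safety PLC) = exp(−0.00018 × 1000) = 0.83527
R(teach pendant interface) = exp(−0.000093 × 1000) = 0.91119
R(fieldbus coupler) = exp(−0.000068 × 1000) = 0.93426
Parallel (safety PLC and teach pendant interface): 1 − (1 − 0.83527)(1 − 0.91119) = 0.98537
Series ([0.98537] and fieldbus coupler): 0.98537 × 0.93426 = 0.92059
Parallel (gripper solenoid and [0.92059]): 1 − (1 − 0.89583)(1 − 0.92059) = 0.992

0.992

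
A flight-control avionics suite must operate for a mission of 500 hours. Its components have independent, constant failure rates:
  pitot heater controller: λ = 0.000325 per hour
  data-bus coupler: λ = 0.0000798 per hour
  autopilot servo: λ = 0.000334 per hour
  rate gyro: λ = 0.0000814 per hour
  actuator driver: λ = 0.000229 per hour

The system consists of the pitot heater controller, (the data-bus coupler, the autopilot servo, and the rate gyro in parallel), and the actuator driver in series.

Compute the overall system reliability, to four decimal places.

R(pitot heater controller) = exp(−0.000325 × 500) = 0.850016
R(data-bus coupler) = exp(−0.0000798 × 500) = 0.960886
R(autopilot servo) = exp(−0.000334 × 500) = 0.846200
R(rate gyro) = exp(−0.0000814 × 500) = 0.960117
R(actuator driver) = exp(−0.000229 × 500) = 0.891812
Parallel (data-bus coupler, autopilot servo, and rate gyro): 1 − (1 − 0.960886)(1 − 0.846200)(1 − 0.960117) = 0.999760
Series (pitot heater controller, [0.999760], and actuator driver): 0.850016 × 0.999760 × 0.891812 = 0.7579

0.7579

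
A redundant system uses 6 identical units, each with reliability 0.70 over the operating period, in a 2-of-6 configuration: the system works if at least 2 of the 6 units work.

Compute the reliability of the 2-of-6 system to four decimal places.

R = Σ_{i=2}^{6} C(6,i) p^i (1−p)^{6−i} with p = 0.70
C(6,2)·0.70^2·0.30^4 = 0.059535
C(6,3)·0.70^3·0.30^3 = 0.185220
C(6,4)·0.70^4·0.30^2 = 0.324135
C(6,5)·0.70^5·0.30^1 = 0.302526
C(6,6)·0.70^6·0.30^0 = 0.117649
Sum = 0.9891

0.9891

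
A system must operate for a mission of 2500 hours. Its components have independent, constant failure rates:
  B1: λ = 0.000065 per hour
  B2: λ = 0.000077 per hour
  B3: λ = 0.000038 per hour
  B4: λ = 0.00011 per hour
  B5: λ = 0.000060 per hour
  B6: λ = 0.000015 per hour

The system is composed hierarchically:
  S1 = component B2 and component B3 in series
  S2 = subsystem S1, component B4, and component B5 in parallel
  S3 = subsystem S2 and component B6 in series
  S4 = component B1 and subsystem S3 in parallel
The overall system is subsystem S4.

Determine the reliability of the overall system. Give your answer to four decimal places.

R(B1) = exp(−0.000065 × 2500) = 0.850016
R(B2) = exp(−0.000077 × 2500) = 0.824894
R(B3) = exp(−0.000038 × 2500) = 0.909373
R(B4) = exp(−0.00011 × 2500) = 0.759572
R(B5) = exp(−0.000060 × 2500) = 0.860708
R(B6) = exp(−0.000015 × 2500) = 0.963194
Series (B2 and B3): 0.824894 × 0.909373 = 0.750136
Parallel ([0.750136], B4, and B5): 1 − (1 − 0.750136)(1 − 0.759572)(1 − 0.860708) = 0.991632
Series ([0.991632] and B6): 0.991632 × 0.963194 = 0.955134
Parallel (B1 and [0.955134]): 1 − (1 − 0.850016)(1 − 0.955134) = 0.9933

0.9933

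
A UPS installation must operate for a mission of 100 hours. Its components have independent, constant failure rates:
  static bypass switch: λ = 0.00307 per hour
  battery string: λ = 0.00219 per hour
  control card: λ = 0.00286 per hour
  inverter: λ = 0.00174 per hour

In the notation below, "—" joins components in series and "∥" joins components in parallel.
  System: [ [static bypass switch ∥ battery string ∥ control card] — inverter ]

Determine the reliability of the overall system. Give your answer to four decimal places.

0.8294

R(static bypass switch) = exp(−0.00307 × 100) = 0.735651
R(battery string) = exp(−0.00219 × 100) = 0.803322
R(control card) = exp(−0.00286 × 100) = 0.751263
R(inverter) = exp(−0.00174 × 100) = 0.840297
Parallel (static bypass switch, battery string, and control card): 1 − (1 − 0.735651)(1 − 0.803322)(1 − 0.751263) = 0.987068
Series ([0.987068] and inverter): 0.987068 × 0.840297 = 0.8294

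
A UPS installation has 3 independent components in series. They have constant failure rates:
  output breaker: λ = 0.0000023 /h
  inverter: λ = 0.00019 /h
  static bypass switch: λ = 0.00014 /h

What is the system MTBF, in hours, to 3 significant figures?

3010

Series of exponential components: λ_sys = Σ λ_i
λ_sys = 0.0000023 + 0.00019 + 0.00014 = 3.3230e-04 /h
MTBF = 1 / λ_sys = 3010 h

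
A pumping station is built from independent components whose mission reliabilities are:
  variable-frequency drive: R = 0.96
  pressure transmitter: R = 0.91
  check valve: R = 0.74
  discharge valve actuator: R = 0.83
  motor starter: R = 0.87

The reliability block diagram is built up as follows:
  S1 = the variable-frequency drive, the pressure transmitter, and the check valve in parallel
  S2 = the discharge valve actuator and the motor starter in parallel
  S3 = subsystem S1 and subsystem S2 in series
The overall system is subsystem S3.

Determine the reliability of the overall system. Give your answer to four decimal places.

0.9770

Parallel (variable-frequency drive, pressure transmitter, and check valve): 1 − (1 − 0.960000)(1 − 0.910000)(1 − 0.740000) = 0.999064
Parallel (discharge valve actuator and motor starter): 1 − (1 − 0.830000)(1 − 0.870000) = 0.977900
Series ([0.999064] and [0.977900]): 0.999064 × 0.977900 = 0.9770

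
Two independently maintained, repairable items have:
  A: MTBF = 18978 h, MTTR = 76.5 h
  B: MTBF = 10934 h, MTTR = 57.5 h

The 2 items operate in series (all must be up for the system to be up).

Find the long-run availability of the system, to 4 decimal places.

A(A) = MTBF/(MTBF+MTTR) = 18978/(18978+76.5) = 0.995985
A(B) = MTBF/(MTBF+MTTR) = 10934/(10934+57.5) = 0.994769
Series availability: 0.995985 × 0.994769 = 0.9908

0.9908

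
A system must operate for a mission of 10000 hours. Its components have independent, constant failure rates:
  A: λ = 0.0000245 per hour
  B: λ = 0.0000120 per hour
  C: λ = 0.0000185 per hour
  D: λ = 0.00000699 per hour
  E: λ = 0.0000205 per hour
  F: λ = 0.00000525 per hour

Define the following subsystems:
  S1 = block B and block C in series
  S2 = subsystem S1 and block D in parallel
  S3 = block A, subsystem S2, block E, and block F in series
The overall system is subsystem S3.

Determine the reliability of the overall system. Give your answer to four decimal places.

0.5943

R(A) = exp(−0.0000245 × 10000) = 0.782705
R(B) = exp(−0.0000120 × 10000) = 0.886920
R(C) = exp(−0.0000185 × 10000) = 0.831104
R(D) = exp(−0.00000699 × 10000) = 0.932487
R(E) = exp(−0.0000205 × 10000) = 0.814647
R(F) = exp(−0.00000525 × 10000) = 0.948854
Series (B and C): 0.886920 × 0.831104 = 0.737123
Parallel ([0.737123] and D): 1 − (1 − 0.737123)(1 − 0.932487) = 0.982252
Series (A, [0.982252], E, and F): 0.782705 × 0.982252 × 0.814647 × 0.948854 = 0.5943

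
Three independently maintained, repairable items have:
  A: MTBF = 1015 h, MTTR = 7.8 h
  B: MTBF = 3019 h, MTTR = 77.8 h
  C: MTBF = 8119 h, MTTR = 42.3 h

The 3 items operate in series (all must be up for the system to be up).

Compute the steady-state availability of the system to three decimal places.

A(A) = MTBF/(MTBF+MTTR) = 1015/(1015+7.8) = 0.992374
A(B) = MTBF/(MTBF+MTTR) = 3019/(3019+77.8) = 0.974877
A(C) = MTBF/(MTBF+MTTR) = 8119/(8119+42.3) = 0.994817
Series availability: 0.992374 × 0.974877 × 0.994817 = 0.962

0.962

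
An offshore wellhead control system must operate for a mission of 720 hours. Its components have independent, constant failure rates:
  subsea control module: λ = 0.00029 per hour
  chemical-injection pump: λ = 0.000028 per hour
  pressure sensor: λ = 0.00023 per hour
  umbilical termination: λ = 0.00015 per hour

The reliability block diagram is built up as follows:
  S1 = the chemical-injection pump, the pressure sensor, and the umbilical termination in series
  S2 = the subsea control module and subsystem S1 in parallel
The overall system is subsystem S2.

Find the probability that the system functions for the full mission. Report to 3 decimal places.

R(subsea control module) = exp(−0.00029 × 720) = 0.81156
R(chemical-injection pump) = exp(−0.000028 × 720) = 0.98004
R(pressure sensor) = exp(−0.00023 × 720) = 0.84739
R(umbilical termination) = exp(−0.00015 × 720) = 0.89763
Series (chemical-injection pump, pressure sensor, and umbilical termination): 0.98004 × 0.84739 × 0.89763 = 0.74546
Parallel (subsea control module and [0.74546]): 1 − (1 − 0.81156)(1 − 0.74546) = 0.952

0.952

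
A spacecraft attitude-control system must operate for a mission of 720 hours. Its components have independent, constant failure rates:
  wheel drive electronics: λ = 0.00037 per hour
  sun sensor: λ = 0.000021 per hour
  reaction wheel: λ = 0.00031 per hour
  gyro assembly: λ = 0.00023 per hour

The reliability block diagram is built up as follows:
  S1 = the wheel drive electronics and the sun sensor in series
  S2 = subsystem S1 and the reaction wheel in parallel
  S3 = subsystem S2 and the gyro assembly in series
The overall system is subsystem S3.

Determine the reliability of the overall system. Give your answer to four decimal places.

0.8058

R(wheel drive electronics) = exp(−0.00037 × 720) = 0.766133
R(sun sensor) = exp(−0.000021 × 720) = 0.984994
R(reaction wheel) = exp(−0.00031 × 720) = 0.799955
R(gyro assembly) = exp(−0.00023 × 720) = 0.847385
Series (wheel drive electronics and sun sensor): 0.766133 × 0.984994 = 0.754636
Parallel ([0.754636] and reaction wheel): 1 − (1 − 0.754636)(1 − 0.799955) = 0.950916
Series ([0.950916] and gyro assembly): 0.950916 × 0.847385 = 0.8058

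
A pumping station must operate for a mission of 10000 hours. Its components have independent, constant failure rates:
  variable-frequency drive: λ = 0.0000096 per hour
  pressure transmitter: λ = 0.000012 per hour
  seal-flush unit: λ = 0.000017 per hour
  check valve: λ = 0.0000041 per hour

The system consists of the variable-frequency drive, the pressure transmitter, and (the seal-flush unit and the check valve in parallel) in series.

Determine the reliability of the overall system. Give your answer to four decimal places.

R(variable-frequency drive) = exp(−0.0000096 × 10000) = 0.908464
R(pressure transmitter) = exp(−0.000012 × 10000) = 0.886920
R(seal-flush unit) = exp(−0.000017 × 10000) = 0.843665
R(check valve) = exp(−0.0000041 × 10000) = 0.959829
Parallel (seal-flush unit and check valve): 1 − (1 − 0.843665)(1 − 0.959829) = 0.993720
Series (variable-frequency drive, pressure transmitter, and [0.993720]): 0.908464 × 0.886920 × 0.993720 = 0.8007

0.8007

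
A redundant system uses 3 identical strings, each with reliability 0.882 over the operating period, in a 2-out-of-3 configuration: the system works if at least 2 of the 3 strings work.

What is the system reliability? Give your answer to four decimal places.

0.9615

R = Σ_{i=2}^{3} C(3,i) p^i (1−p)^{3−i} with p = 0.882
C(3,2)·0.882^2·0.118^1 = 0.275385
C(3,3)·0.882^3·0.118^0 = 0.686129
Sum = 0.9615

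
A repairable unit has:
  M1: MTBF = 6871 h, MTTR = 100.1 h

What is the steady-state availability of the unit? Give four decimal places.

0.9856

A(M1) = MTBF/(MTBF+MTTR) = 6871/(6871+100.1) = 0.9856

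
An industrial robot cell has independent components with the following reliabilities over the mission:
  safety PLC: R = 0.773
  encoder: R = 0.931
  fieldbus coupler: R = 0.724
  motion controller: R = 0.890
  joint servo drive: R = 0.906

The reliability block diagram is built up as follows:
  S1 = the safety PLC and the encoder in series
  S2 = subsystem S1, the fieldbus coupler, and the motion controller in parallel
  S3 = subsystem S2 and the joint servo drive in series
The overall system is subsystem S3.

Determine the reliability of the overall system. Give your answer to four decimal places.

Series (safety PLC and encoder): 0.773000 × 0.931000 = 0.719663
Parallel ([0.719663], fieldbus coupler, and motion controller): 1 − (1 − 0.719663)(1 − 0.724000)(1 − 0.890000) = 0.991489
Series ([0.991489] and joint servo drive): 0.991489 × 0.906000 = 0.8983

0.8983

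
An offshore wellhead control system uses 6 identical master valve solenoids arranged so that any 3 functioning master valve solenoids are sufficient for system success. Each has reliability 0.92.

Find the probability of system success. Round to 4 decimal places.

0.9995

R = Σ_{i=3}^{6} C(6,i) p^i (1−p)^{6−i} with p = 0.92
C(6,3)·0.92^3·0.08^3 = 0.007974
C(6,4)·0.92^4·0.08^2 = 0.068774
C(6,5)·0.92^5·0.08^1 = 0.316359
C(6,6)·0.92^6·0.08^0 = 0.606355
Sum = 0.9995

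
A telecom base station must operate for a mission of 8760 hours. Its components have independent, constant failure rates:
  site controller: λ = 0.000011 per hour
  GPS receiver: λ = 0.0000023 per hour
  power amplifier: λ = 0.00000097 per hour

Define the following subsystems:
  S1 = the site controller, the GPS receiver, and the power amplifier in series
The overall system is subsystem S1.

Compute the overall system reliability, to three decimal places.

R(site controller) = exp(−0.000011 × 8760) = 0.90814
R(GPS receiver) = exp(−0.0000023 × 8760) = 0.98005
R(power amplifier) = exp(−0.00000097 × 8760) = 0.99154
Series (site controller, GPS receiver, and power amplifier): 0.90814 × 0.98005 × 0.99154 = 0.882

0.882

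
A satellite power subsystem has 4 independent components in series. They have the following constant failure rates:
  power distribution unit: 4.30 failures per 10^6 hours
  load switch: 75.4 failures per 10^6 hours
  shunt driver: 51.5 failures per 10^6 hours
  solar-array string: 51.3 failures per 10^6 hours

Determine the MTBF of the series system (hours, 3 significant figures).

5480

Series of exponential components: λ_sys = Σ λ_i
λ_sys = 0.00000430 + 0.0000754 + 0.0000515 + 0.0000513 = 1.8250e-04 /h
MTBF = 1 / λ_sys = 5480 h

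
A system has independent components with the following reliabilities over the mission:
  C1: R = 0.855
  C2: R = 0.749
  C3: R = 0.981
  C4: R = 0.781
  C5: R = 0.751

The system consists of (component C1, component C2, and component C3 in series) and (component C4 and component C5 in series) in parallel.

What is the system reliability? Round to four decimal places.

Series (C1, C2, and C3): 0.855000 × 0.749000 × 0.981000 = 0.628227
Series (C4 and C5): 0.781000 × 0.751000 = 0.586531
Parallel ([0.628227] and [0.586531]): 1 − (1 − 0.628227)(1 − 0.586531) = 0.8463

0.8463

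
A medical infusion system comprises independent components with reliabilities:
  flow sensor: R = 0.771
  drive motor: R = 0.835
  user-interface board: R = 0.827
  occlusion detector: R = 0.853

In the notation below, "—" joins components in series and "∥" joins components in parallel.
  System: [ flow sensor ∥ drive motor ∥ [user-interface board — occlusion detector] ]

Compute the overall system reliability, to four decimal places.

Series (user-interface board and occlusion detector): 0.827000 × 0.853000 = 0.705431
Parallel (flow sensor, drive motor, and [0.705431]): 1 − (1 − 0.771000)(1 − 0.835000)(1 − 0.705431) = 0.9889

0.9889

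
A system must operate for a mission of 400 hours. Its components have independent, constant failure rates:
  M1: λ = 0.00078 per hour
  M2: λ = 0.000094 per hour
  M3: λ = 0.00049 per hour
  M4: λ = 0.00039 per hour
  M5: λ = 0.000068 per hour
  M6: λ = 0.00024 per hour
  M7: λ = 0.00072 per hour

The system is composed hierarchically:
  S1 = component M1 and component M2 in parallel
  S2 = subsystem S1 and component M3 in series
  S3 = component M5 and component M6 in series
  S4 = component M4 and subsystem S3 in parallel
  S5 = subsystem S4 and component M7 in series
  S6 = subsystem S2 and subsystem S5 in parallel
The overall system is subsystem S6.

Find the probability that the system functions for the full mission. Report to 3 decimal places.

R(M1) = exp(−0.00078 × 400) = 0.73198
R(M2) = exp(−0.000094 × 400) = 0.96310
R(M3) = exp(−0.00049 × 400) = 0.82201
R(M4) = exp(−0.00039 × 400) = 0.85556
R(M5) = exp(−0.000068 × 400) = 0.97317
R(M6) = exp(−0.00024 × 400) = 0.90846
R(M7) = exp(−0.00072 × 400) = 0.74976
Parallel (M1 and M2): 1 − (1 − 0.73198)(1 − 0.96310) = 0.99011
Series ([0.99011] and M3): 0.99011 × 0.82201 = 0.81388
Series (M5 and M6): 0.97317 × 0.90846 = 0.88409
Parallel (M4 and [0.88409]): 1 − (1 − 0.85556)(1 − 0.88409) = 0.98326
Series ([0.98326] and M7): 0.98326 × 0.74976 = 0.73721
Parallel ([0.81388] and [0.73721]): 1 − (1 − 0.81388)(1 − 0.73721) = 0.951

0.951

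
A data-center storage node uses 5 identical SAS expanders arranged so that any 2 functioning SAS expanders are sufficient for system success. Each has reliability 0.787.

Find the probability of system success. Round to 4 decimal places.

R = Σ_{i=2}^{5} C(5,i) p^i (1−p)^{5−i} with p = 0.787
C(5,2)·0.787^2·0.213^3 = 0.059853
C(5,3)·0.787^3·0.213^2 = 0.221148
C(5,4)·0.787^4·0.213^1 = 0.408553
C(5,5)·0.787^5·0.213^0 = 0.301907
Sum = 0.9915

0.9915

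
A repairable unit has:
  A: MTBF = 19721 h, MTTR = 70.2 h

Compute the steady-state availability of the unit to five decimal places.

0.99645

A(A) = MTBF/(MTBF+MTTR) = 19721/(19721+70.2) = 0.99645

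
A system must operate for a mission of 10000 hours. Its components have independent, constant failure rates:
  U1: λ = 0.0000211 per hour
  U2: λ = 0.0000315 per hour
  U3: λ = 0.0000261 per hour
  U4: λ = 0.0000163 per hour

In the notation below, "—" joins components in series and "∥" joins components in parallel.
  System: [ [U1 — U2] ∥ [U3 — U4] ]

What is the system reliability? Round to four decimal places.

0.8586

R(U1) = exp(−0.0000211 × 10000) = 0.809774
R(U2) = exp(−0.0000315 × 10000) = 0.729789
R(U3) = exp(−0.0000261 × 10000) = 0.770281
R(U4) = exp(−0.0000163 × 10000) = 0.849591
Series (U1 and U2): 0.809774 × 0.729789 = 0.590964
Series (U3 and U4): 0.770281 × 0.849591 = 0.654424
Parallel ([0.590964] and [0.654424]): 1 − (1 − 0.590964)(1 − 0.654424) = 0.8586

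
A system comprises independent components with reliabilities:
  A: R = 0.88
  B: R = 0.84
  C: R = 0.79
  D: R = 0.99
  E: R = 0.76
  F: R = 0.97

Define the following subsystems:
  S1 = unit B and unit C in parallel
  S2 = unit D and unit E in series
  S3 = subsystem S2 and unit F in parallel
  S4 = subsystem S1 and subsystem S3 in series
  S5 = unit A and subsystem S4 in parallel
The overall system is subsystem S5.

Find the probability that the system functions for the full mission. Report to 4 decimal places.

0.9951

Parallel (B and C): 1 − (1 − 0.840000)(1 − 0.790000) = 0.966400
Series (D and E): 0.990000 × 0.760000 = 0.752400
Parallel ([0.752400] and F): 1 − (1 − 0.752400)(1 − 0.970000) = 0.992572
Series ([0.966400] and [0.992572]): 0.966400 × 0.992572 = 0.959222
Parallel (A and [0.959222]): 1 − (1 − 0.880000)(1 − 0.959222) = 0.9951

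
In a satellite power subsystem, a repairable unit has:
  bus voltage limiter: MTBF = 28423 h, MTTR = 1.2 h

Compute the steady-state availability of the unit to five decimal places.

A(bus voltage limiter) = MTBF/(MTBF+MTTR) = 28423/(28423+1.2) = 0.99996

0.99996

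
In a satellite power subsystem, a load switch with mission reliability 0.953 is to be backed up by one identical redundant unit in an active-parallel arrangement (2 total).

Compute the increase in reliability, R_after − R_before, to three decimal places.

R_before = 0.953
R_after = 1 − (1 − 0.953)^2 = 0.998
ΔR = 0.998 − 0.953 = 0.045

0.045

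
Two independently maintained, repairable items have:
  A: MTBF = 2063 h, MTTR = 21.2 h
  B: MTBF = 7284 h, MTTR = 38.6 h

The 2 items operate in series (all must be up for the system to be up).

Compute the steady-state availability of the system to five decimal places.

A(A) = MTBF/(MTBF+MTTR) = 2063/(2063+21.2) = 0.989828
A(B) = MTBF/(MTBF+MTTR) = 7284/(7284+38.6) = 0.994729
Series availability: 0.989828 × 0.994729 = 0.98461

0.98461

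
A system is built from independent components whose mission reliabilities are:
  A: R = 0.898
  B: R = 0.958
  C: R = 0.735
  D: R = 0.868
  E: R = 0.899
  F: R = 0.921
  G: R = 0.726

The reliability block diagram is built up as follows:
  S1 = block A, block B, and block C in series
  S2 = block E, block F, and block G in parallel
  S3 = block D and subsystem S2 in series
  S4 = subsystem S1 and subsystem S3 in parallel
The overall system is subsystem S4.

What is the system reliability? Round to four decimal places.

Series (A, B, and C): 0.898000 × 0.958000 × 0.735000 = 0.632309
Parallel (E, F, and G): 1 − (1 − 0.899000)(1 − 0.921000)(1 − 0.726000) = 0.997814
Series (D and [0.997814]): 0.868000 × 0.997814 = 0.866103
Parallel ([0.632309] and [0.866103]): 1 − (1 − 0.632309)(1 − 0.866103) = 0.9508

0.9508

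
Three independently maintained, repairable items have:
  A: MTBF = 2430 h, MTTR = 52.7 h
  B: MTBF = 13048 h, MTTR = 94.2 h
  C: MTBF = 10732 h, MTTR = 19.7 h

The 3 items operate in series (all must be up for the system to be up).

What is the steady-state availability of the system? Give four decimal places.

A(A) = MTBF/(MTBF+MTTR) = 2430/(2430+52.7) = 0.978773
A(B) = MTBF/(MTBF+MTTR) = 13048/(13048+94.2) = 0.992832
A(C) = MTBF/(MTBF+MTTR) = 10732/(10732+19.7) = 0.998168
Series availability: 0.978773 × 0.992832 × 0.998168 = 0.9700

0.9700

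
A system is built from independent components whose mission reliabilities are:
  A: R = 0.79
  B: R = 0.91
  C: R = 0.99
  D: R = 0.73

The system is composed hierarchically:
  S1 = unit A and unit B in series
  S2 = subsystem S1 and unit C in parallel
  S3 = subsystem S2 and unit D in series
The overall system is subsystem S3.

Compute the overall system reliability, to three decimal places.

Series (A and B): 0.79000 × 0.91000 = 0.71890
Parallel ([0.71890] and C): 1 − (1 − 0.71890)(1 − 0.99000) = 0.99719
Series ([0.99719] and D): 0.99719 × 0.73000 = 0.728

0.728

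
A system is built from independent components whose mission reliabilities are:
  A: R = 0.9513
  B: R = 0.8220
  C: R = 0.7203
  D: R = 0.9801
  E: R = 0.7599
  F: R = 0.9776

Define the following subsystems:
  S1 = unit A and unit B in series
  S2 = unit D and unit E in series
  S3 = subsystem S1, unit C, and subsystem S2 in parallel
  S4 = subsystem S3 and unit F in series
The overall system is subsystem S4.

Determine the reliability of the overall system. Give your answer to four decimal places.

0.9624

Series (A and B): 0.951300 × 0.822000 = 0.781969
Series (D and E): 0.980100 × 0.759900 = 0.744778
Parallel ([0.781969], C, and [0.744778]): 1 − (1 − 0.781969)(1 − 0.720300)(1 − 0.744778) = 0.984436
Series ([0.984436] and F): 0.984436 × 0.977600 = 0.9624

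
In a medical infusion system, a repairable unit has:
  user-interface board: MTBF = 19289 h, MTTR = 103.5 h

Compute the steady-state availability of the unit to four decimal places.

A(user-interface board) = MTBF/(MTBF+MTTR) = 19289/(19289+103.5) = 0.9947

0.9947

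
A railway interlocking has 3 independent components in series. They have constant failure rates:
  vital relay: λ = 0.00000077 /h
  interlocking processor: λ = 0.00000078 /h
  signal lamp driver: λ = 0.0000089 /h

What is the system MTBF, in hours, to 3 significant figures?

Series of exponential components: λ_sys = Σ λ_i
λ_sys = 0.00000077 + 0.00000078 + 0.0000089 = 1.0450e-05 /h
MTBF = 1 / λ_sys = 95700 h

95700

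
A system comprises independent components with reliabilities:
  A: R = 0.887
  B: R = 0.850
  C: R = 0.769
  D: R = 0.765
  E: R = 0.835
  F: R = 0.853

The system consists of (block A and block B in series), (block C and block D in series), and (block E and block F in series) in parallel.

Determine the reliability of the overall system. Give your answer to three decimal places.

0.971

Series (A and B): 0.88700 × 0.85000 = 0.75395
Series (C and D): 0.76900 × 0.76500 = 0.58829
Series (E and F): 0.83500 × 0.85300 = 0.71226
Parallel ([0.75395], [0.58829], and [0.71226]): 1 − (1 − 0.75395)(1 − 0.58829)(1 − 0.71226) = 0.971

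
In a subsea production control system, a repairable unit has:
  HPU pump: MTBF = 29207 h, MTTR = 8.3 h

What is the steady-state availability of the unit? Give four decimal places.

0.9997

A(HPU pump) = MTBF/(MTBF+MTTR) = 29207/(29207+8.3) = 0.9997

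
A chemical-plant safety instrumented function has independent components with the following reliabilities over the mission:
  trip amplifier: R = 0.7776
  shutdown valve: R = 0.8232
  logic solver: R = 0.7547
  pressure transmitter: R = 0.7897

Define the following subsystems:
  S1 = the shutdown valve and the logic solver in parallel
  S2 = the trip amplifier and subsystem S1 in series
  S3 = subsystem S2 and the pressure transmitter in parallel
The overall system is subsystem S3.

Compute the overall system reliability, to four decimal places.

0.9461

Parallel (shutdown valve and logic solver): 1 − (1 − 0.823200)(1 − 0.754700) = 0.956631
Series (trip amplifier and [0.956631]): 0.777600 × 0.956631 = 0.743876
Parallel ([0.743876] and pressure transmitter): 1 − (1 − 0.743876)(1 − 0.789700) = 0.9461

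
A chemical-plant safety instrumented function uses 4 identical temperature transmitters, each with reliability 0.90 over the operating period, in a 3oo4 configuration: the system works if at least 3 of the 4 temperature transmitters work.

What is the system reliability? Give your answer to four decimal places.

R = Σ_{i=3}^{4} C(4,i) p^i (1−p)^{4−i} with p = 0.90
C(4,3)·0.90^3·0.10^1 = 0.291600
C(4,4)·0.90^4·0.10^0 = 0.656100
Sum = 0.9477

0.9477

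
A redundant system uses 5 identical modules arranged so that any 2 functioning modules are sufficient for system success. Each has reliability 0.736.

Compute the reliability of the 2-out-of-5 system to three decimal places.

0.981

R = Σ_{i=2}^{5} C(5,i) p^i (1−p)^{5−i} with p = 0.736
C(5,2)·0.736^2·0.264^3 = 0.09967
C(5,3)·0.736^3·0.264^2 = 0.27787
C(5,4)·0.736^4·0.264^1 = 0.38733
C(5,5)·0.736^5·0.264^0 = 0.21597
Sum = 0.981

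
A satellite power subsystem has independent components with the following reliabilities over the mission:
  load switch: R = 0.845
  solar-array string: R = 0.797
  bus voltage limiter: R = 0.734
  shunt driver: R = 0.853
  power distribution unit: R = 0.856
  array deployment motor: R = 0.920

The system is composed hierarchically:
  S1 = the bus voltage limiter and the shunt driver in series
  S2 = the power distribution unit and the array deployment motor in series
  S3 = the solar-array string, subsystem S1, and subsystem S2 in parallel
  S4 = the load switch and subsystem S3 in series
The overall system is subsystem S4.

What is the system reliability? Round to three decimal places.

0.831

Series (bus voltage limiter and shunt driver): 0.73400 × 0.85300 = 0.62610
Series (power distribution unit and array deployment motor): 0.85600 × 0.92000 = 0.78752
Parallel (solar-array string, [0.62610], and [0.78752]): 1 − (1 − 0.79700)(1 − 0.62610)(1 − 0.78752) = 0.98387
Series (load switch and [0.98387]): 0.84500 × 0.98387 = 0.831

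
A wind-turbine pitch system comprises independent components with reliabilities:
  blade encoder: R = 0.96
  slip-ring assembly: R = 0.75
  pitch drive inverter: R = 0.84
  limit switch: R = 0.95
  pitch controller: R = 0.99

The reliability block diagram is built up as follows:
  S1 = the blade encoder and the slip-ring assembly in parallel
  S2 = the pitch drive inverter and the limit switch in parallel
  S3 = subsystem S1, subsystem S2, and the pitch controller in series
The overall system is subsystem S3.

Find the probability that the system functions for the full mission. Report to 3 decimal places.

Parallel (blade encoder and slip-ring assembly): 1 − (1 − 0.96000)(1 − 0.75000) = 0.99000
Parallel (pitch drive inverter and limit switch): 1 − (1 − 0.84000)(1 − 0.95000) = 0.99200
Series ([0.99000], [0.99200], and pitch controller): 0.99000 × 0.99200 × 0.99000 = 0.972

0.972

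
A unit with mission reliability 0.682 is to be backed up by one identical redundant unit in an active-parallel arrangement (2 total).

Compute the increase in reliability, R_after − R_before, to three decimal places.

R_before = 0.682
R_after = 1 − (1 − 0.682)^2 = 0.899
ΔR = 0.899 − 0.682 = 0.217

0.217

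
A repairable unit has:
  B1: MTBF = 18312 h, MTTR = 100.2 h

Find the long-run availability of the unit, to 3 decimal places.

A(B1) = MTBF/(MTBF+MTTR) = 18312/(18312+100.2) = 0.995

0.995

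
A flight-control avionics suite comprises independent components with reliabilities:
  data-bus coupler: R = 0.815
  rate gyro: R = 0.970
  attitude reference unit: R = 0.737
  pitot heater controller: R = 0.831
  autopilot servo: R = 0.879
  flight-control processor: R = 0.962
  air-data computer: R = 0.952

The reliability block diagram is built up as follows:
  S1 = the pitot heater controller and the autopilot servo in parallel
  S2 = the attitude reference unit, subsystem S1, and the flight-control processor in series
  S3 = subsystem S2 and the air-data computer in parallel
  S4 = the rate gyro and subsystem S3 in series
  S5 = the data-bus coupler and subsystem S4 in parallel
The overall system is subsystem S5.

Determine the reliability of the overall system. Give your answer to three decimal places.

Parallel (pitot heater controller and autopilot servo): 1 − (1 − 0.83100)(1 − 0.87900) = 0.97955
Series (attitude reference unit, [0.97955], and flight-control processor): 0.73700 × 0.97955 × 0.96200 = 0.69450
Parallel ([0.69450] and air-data computer): 1 − (1 − 0.69450)(1 − 0.95200) = 0.98534
Series (rate gyro and [0.98534]): 0.97000 × 0.98534 = 0.95578
Parallel (data-bus coupler and [0.95578]): 1 − (1 − 0.81500)(1 − 0.95578) = 0.992

0.992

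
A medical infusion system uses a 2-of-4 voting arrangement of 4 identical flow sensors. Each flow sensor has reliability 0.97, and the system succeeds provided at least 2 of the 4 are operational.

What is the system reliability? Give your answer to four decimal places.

R = Σ_{i=2}^{4} C(4,i) p^i (1−p)^{4−i} with p = 0.97
C(4,2)·0.97^2·0.03^2 = 0.005081
C(4,3)·0.97^3·0.03^1 = 0.109521
C(4,4)·0.97^4·0.03^0 = 0.885293
Sum = 0.9999

0.9999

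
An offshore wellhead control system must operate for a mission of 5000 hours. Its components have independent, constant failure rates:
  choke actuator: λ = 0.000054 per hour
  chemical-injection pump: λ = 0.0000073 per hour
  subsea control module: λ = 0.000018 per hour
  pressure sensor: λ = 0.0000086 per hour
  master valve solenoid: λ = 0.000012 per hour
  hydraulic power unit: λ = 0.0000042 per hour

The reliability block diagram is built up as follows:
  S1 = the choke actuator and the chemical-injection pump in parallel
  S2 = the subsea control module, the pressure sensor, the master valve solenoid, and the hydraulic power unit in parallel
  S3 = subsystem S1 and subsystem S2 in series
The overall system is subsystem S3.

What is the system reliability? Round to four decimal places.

0.9915

R(choke actuator) = exp(−0.000054 × 5000) = 0.763379
R(chemical-injection pump) = exp(−0.0000073 × 5000) = 0.964158
R(subsea control module) = exp(−0.000018 × 5000) = 0.913931
R(pressure sensor) = exp(−0.0000086 × 5000) = 0.957911
R(master valve solenoid) = exp(−0.000012 × 5000) = 0.941765
R(hydraulic power unit) = exp(−0.0000042 × 5000) = 0.979219
Parallel (choke actuator and chemical-injection pump): 1 − (1 − 0.763379)(1 − 0.964158) = 0.991519
Parallel (subsea control module, pressure sensor, master valve solenoid, and hydraulic power unit): 1 − (1 − 0.913931)(1 − 0.957911)(1 − 0.941765)(1 − 0.979219) = 0.999996
Series ([0.991519] and [0.999996]): 0.991519 × 0.999996 = 0.9915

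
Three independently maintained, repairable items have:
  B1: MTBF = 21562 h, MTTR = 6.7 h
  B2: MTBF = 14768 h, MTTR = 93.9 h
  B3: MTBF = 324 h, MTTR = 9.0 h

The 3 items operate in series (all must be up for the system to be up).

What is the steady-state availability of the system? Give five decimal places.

A(B1) = MTBF/(MTBF+MTTR) = 21562/(21562+6.7) = 0.999689
A(B2) = MTBF/(MTBF+MTTR) = 14768/(14768+93.9) = 0.993682
A(B3) = MTBF/(MTBF+MTTR) = 324/(324+9.0) = 0.972973
Series availability: 0.999689 × 0.993682 × 0.972973 = 0.96653

0.96653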